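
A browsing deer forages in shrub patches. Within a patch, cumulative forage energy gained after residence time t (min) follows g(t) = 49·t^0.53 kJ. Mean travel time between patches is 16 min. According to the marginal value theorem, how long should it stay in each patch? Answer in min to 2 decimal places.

Optimal t* satisfies g'(t*) = g(t*)/(T + t*).
g'(t) = 0.53·49·t^-0.47. Setting 0.53·49·t^-0.47 = 49·t^0.53/(16+t) gives 0.53(16+t) = t, so 0.47·t = 0.53×16.
t* = 0.53×16/0.47 = 18.04 min.

18.04 min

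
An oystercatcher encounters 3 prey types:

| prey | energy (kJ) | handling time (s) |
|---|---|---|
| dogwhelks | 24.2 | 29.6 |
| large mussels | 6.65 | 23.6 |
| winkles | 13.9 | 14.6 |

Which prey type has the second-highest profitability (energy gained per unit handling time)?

dogwhelks

In descending order of E/h:
winkles: 13.9/14.6 = 0.952 kJ/s
dogwhelks: 24.2/29.6 = 0.818 kJ/s
large mussels: 6.65/23.6 = 0.282 kJ/s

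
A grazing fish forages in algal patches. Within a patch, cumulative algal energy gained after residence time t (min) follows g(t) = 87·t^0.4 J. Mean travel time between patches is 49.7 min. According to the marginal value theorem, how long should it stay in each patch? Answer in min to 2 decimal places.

Optimal t* satisfies g'(t*) = g(t*)/(T + t*).
g'(t) = 0.4·87·t^-0.6. Setting 0.4·87·t^-0.6 = 87·t^0.4/(49.7+t) gives 0.4(49.7+t) = t, so 0.60·t = 0.4×49.7.
t* = 0.4×49.7/0.60 = 33.13 min.

33.13 min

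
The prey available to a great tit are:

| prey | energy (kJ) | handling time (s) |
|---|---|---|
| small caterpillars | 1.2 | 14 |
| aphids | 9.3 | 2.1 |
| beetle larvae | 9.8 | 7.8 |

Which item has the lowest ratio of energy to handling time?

In descending order of E/h:
aphids: 9.3/2.1 = 4.43 kJ/s
beetle larvae: 9.8/7.8 = 1.26 kJ/s
small caterpillars: 1.2/14 = 0.0857 kJ/s

small caterpillars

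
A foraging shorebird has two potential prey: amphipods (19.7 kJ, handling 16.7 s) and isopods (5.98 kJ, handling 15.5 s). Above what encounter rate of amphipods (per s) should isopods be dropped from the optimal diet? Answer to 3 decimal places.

0.029 per s

Drop isopods once their profitability E₂/h₂ falls below the rate achievable on amphipods alone: E₂/h₂ = λE₁/(1 + λh₁).
Solve for λ: λE₁h₂ = E₂(1 + λh₁) → λ(E₁h₂ − E₂h₁) = E₂ → λ = E₂/(E₁h₂ − E₂h₁).
λ = 5.98/(19.7×15.5 − 5.98×16.7) = 5.98/205.5 = 0.0291 per s.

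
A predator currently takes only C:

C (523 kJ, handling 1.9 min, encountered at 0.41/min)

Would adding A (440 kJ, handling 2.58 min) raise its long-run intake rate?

Intake rate on the current diet: R = (0.41×523) / (1 + 0.41×1.9) = 214.4/1.779 = 120.5 kJ/min.
Profitability of A: 440/2.58 = 170.5 kJ/min.
Since 170.5 > R, including A increases the long-run rate.

Yes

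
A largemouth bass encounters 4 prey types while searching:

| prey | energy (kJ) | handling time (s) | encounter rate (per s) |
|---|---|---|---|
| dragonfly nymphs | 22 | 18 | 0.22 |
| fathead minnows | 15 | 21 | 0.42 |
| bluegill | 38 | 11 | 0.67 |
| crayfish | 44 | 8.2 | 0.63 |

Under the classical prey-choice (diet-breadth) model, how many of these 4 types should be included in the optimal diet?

1

Rank by E/h (kJ/s): crayfish 5.37, bluegill 3.45, dragonfly nymphs 1.22, fathead minnows 0.714. Include each in turn until the next type's E/h falls below the running intake rate.
Rate on top 1: 4.496. bluegill: 3.45 < 4.496 → exclude; stop.
Optimal diet: crayfish — 1 of 4 types.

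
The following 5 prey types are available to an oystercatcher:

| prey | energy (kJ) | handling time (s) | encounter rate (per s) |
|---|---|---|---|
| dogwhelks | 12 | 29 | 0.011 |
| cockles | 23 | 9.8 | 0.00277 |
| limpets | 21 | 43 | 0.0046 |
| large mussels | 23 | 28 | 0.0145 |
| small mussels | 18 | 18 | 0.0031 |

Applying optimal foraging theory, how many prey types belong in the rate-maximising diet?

5

Rank by E/h (kJ/s): cockles 2.35, small mussels 1, large mussels 0.821, limpets 0.488, dogwhelks 0.414. Include each in turn until the next type's E/h falls below the running intake rate.
Rate on top 1: 0.06203. small mussels: 1 > 0.06203 → include.
Rate on top 2: 0.1104. large mussels: 0.821 > 0.1104 → include.
Rate on top 3: 0.3042. limpets: 0.488 > 0.3042 → include.
Rate on top 4: 0.3258. dogwhelks: 0.414 > 0.3258 → include.
Optimal diet: cockles, small mussels, large mussels, limpets, dogwhelks — 5 of 5 types.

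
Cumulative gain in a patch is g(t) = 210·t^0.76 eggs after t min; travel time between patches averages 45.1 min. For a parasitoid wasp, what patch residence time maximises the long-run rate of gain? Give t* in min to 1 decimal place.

By the marginal value theorem, leave when the instantaneous gain rate g'(t) equals the habitat-wide average g(t)/(T + t).
g'(t) = 0.76·210·t^-0.24. Setting 0.76·210·t^-0.24 = 210·t^0.76/(45.1+t) gives 0.76(45.1+t) = t, so 0.24·t = 0.76×45.1.
t* = 0.76×45.1/0.24 = 142.8 min.

142.8 min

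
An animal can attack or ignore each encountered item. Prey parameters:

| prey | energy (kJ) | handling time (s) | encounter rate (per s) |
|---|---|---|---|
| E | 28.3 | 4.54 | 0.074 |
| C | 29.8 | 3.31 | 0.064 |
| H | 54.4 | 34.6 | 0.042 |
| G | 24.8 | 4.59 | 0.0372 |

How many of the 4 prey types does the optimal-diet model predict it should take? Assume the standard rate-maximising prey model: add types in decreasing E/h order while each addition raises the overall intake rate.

E/h in descending order: C 9, E 6.23, G 5.4, H 1.57 kJ/s. The optimal diet is the largest prefix of this list for which every included type satisfies E_i/h_i > R on the types above it.
Rate on top 1: 1.574. E: 6.23 > 1.574 → include.
Rate on top 2: 2.585. G: 5.4 > 2.585 → include.
Rate on top 3: 2.865. H: 1.57 < 2.865 → exclude; stop.
Optimal diet: C, E, G — 3 of 4 types.

3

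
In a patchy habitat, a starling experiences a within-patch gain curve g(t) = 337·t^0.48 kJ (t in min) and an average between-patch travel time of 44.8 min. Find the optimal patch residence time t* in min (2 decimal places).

41.35 min

Maximise g(t)/(T+t): set derivative to zero → g'(t)(T+t) = g(t).
g'(t) = 0.48·337·t^-0.52. Setting 0.48·337·t^-0.52 = 337·t^0.48/(44.8+t) gives 0.48(44.8+t) = t, so 0.52·t = 0.48×44.8.
t* = 0.48×44.8/0.52 = 41.35 min.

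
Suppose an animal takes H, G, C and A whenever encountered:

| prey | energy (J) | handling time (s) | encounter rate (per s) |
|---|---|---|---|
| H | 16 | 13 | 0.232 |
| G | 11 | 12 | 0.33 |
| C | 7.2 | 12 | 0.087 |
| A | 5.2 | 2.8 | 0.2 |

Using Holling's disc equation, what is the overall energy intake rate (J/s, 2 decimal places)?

0.94 J/s

R = (0.232×16 + 0.33×11 + 0.087×7.2 + 0.2×5.2) / (1 + 0.232×13 + 0.33×12 + 0.087×12 + 0.2×2.8) = 9.008/9.58 = 0.9403 J/s.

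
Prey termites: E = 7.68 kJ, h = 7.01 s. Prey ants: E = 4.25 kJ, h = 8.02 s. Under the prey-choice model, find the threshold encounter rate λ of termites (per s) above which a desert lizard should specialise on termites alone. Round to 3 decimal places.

0.134 per s

At the threshold, the rate on termites alone equals the profitability of ants: λ·7.68/(1 + λ·7.01) = 4.25/8.02 = 0.5299.
Rearranging, λ(7.68 − 0.5299×7.01) = 0.5299, so λ = 0.5299/3.965 = 0.1336 per s.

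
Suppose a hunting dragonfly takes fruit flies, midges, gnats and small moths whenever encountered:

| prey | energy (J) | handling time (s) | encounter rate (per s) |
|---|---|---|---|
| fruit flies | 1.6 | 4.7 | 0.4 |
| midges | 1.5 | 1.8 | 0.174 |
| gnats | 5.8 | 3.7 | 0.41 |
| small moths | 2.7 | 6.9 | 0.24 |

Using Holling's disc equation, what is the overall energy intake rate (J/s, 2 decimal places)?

R = Σλ_iE_i / (1 + Σλ_ih_i)
Numerator: 0.4×1.6 + 0.174×1.5 + 0.41×5.8 + 0.24×2.7 = 3.927
Denominator: 1 + 0.4×4.7 + 0.174×1.8 + 0.41×3.7 + 0.24×6.9 = 6.366
R = 3.927/6.366 = 0.6169 J/s

0.62 J/s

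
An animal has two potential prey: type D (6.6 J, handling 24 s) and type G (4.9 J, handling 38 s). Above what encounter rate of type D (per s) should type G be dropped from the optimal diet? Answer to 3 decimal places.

0.037 per s

At the threshold, the rate on type D alone equals the profitability of type G: λ·6.6/(1 + λ·24) = 4.9/38 = 0.1289.
Rearranging, λ(6.6 − 0.1289×24) = 0.1289, so λ = 0.1289/3.505 = 0.03679 per s.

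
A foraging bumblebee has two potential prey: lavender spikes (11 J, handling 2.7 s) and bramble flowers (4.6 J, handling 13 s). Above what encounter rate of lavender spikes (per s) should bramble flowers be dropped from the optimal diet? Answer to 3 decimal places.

0.035 per s

At the threshold, the rate on lavender spikes alone equals the profitability of bramble flowers: λ·11/(1 + λ·2.7) = 4.6/13 = 0.3538.
Rearranging, λ(11 − 0.3538×2.7) = 0.3538, so λ = 0.3538/10.04 = 0.03523 per s.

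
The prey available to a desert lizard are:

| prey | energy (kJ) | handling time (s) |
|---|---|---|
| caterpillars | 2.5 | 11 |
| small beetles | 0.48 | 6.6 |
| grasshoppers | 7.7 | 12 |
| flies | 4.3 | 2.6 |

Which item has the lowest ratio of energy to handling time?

small beetles

In descending order of E/h:
flies: 4.3/2.6 = 1.65 kJ/s
grasshoppers: 7.7/12 = 0.642 kJ/s
caterpillars: 2.5/11 = 0.227 kJ/s
small beetles: 0.48/6.6 = 0.0727 kJ/s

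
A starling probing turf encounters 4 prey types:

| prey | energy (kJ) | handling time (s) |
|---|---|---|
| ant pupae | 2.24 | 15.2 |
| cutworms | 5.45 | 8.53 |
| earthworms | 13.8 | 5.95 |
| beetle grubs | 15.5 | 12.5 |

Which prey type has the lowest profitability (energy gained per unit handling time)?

ant pupae

In descending order of E/h:
earthworms: 13.8/5.95 = 2.32 kJ/s
beetle grubs: 15.5/12.5 = 1.24 kJ/s
cutworms: 5.45/8.53 = 0.639 kJ/s
ant pupae: 2.24/15.2 = 0.147 kJ/s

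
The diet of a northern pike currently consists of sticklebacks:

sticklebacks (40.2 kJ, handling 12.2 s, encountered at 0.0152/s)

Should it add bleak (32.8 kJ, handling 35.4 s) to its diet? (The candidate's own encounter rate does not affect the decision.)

Yes

On sticklebacks alone, R = ΣλE/(1+Σλh) = 0.611/1.185 = 0.5155 kJ/s.
Profitability of bleak: 32.8/35.4 = 0.9266 kJ/s.
0.9266 > 0.5155, so adding bleak raises the average — include it.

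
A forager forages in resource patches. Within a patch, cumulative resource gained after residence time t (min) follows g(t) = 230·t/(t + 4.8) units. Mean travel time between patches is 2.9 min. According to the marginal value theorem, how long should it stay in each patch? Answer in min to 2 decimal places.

3.73 min

By the marginal value theorem, leave when the instantaneous gain rate g'(t) equals the habitat-wide average g(t)/(T + t).
g'(t) = 230·4.8/(t + 4.8)². Setting 230·4.8/(t+4.8)² = 230t/[(t+4.8)(2.9+t)] gives 4.8(2.9+t) = t(t+4.8), so t² = 4.8×2.9 = 13.92.
t* = √13.92 = 3.731 min.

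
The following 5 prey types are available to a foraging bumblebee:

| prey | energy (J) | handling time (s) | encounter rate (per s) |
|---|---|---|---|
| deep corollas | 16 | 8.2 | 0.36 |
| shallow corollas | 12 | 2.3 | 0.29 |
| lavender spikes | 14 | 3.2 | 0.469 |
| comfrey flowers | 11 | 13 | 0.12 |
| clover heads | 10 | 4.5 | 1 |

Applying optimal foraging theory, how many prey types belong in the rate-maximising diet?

Profitabilities (E/h, J/s): shallow corollas 5.22, lavender spikes 4.38, clover heads 2.22, deep corollas 1.95, comfrey flowers 0.846. Add prey in this order while the next type's profitability exceeds the intake rate on those already taken.
Rate on top 1: 2.088. lavender spikes: 4.38 > 2.088 → include.
Rate on top 2: 3.171. clover heads: 2.22 < 3.171 → exclude; stop.
Optimal diet: shallow corollas, lavender spikes — 2 of 5 types.

2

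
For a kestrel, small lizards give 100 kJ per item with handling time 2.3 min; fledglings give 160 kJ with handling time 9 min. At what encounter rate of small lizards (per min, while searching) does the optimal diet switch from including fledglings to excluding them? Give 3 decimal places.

0.301 per min

The zero-one rule: include fledglings iff E₂/h₂ > λE₁/(1+λh₁). Equality gives the switch point.
λE₁h₂ = E₂ + λE₂h₁ ⇒ λ = E₂/(E₁h₂ − E₂h₁) = 160/(900 − 368) = 0.3008 per min.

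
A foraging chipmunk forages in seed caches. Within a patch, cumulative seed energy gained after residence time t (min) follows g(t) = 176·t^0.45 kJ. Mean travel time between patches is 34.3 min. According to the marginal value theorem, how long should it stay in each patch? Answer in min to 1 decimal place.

By the marginal value theorem, leave when the instantaneous gain rate g'(t) equals the habitat-wide average g(t)/(T + t).
g'(t) = 0.45·176·t^-0.55. Setting 0.45·176·t^-0.55 = 176·t^0.45/(34.3+t) gives 0.45(34.3+t) = t, so 0.55·t = 0.45×34.3.
t* = 0.45×34.3/0.55 = 28.06 min.

28.1 min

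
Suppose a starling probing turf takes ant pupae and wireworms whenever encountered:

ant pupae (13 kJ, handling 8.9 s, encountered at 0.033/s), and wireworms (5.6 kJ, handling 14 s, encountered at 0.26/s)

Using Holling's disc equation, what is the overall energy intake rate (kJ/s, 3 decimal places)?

R = (0.033×13 + 0.26×5.6) / (1 + 0.033×8.9 + 0.26×14) = 1.885/4.934 = 0.3821 kJ/s.

0.382 kJ/s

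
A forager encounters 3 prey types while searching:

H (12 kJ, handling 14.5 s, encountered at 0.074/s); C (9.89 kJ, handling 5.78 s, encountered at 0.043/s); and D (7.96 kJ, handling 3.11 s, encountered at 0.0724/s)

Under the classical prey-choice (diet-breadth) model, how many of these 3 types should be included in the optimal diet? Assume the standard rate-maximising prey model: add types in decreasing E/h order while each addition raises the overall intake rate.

3

Profitabilities (E/h, kJ/s): D 2.56, C 1.71, H 0.828. Add prey in this order while the next type's profitability exceeds the intake rate on those already taken.
Rate on top 1: 0.4704. C: 1.71 > 0.4704 → include.
Rate on top 2: 0.6796. H: 0.828 > 0.6796 → include.
Optimal diet: D, C, H — 3 of 3 types.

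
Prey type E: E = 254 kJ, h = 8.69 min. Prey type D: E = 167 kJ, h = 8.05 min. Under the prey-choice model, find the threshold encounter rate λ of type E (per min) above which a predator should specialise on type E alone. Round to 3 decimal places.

At the threshold, the rate on type E alone equals the profitability of type D: λ·254/(1 + λ·8.69) = 167/8.05 = 20.75.
Rearranging, λ(254 − 20.75×8.69) = 20.75, so λ = 20.75/73.72 = 0.2814 per min.

0.281 per min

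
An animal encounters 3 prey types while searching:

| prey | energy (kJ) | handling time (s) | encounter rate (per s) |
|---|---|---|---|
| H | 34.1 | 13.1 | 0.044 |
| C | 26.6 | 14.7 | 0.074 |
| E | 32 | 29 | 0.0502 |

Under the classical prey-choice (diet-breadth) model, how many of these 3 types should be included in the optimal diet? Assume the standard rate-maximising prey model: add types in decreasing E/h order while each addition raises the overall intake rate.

Rank by E/h (kJ/s): H 2.6, C 1.81, E 1.1. Include each in turn until the next type's E/h falls below the running intake rate.
Rate on top 1: 0.9518. C: 1.81 > 0.9518 → include.
Rate on top 2: 1.302. E: 1.1 < 1.302 → exclude; stop.
Optimal diet: H, C — 2 of 3 types.

2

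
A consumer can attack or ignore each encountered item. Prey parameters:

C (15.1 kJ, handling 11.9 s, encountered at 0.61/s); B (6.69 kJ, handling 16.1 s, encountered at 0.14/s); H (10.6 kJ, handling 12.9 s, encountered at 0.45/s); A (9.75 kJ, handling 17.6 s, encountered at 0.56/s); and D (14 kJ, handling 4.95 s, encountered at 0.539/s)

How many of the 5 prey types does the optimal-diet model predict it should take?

1

Profitabilities (E/h, kJ/s): D 2.83, C 1.27, H 0.822, A 0.554, B 0.416. Add prey in this order while the next type's profitability exceeds the intake rate on those already taken.
Rate on top 1: 2.057. C: 1.27 < 2.057 → exclude; stop.
Optimal diet: D — 1 of 5 types.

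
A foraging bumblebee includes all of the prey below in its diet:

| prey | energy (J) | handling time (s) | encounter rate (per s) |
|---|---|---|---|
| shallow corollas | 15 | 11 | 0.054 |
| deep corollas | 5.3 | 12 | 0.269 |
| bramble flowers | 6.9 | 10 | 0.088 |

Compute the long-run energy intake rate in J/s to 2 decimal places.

0.50 J/s

Energy encountered per unit search time: 0.054×15 + 0.269×5.3 + 0.088×6.9 = 2.843 J/s.
Handling time per unit search time: 0.054×11 + 0.269×12 + 0.088×10 = 4.702.
Rate = 2.843/(1 + 4.702) = 0.4986 J/s.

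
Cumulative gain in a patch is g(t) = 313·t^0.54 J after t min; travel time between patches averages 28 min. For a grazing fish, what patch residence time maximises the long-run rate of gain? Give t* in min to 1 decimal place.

32.9 min

By the marginal value theorem, leave when the instantaneous gain rate g'(t) equals the habitat-wide average g(t)/(T + t).
g'(t) = 0.54·313·t^-0.46. Setting 0.54·313·t^-0.46 = 313·t^0.54/(28+t) gives 0.54(28+t) = t, so 0.46·t = 0.54×28.
t* = 0.54×28/0.46 = 32.87 min.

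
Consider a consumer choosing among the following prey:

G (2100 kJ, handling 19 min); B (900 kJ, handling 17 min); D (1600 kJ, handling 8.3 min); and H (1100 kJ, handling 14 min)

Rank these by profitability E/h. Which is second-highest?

G

In descending order of E/h:
D: 1600/8.3 = 193 kJ/min
G: 2100/19 = 111 kJ/min
H: 1100/14 = 78.6 kJ/min
B: 900/17 = 52.9 kJ/min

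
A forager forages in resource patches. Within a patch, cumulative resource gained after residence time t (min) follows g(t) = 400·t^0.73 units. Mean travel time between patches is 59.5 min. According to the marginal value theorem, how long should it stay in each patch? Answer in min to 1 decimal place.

By the marginal value theorem, leave when the instantaneous gain rate g'(t) equals the habitat-wide average g(t)/(T + t).
g'(t) = 0.73·400·t^-0.27. Setting 0.73·400·t^-0.27 = 400·t^0.73/(59.5+t) gives 0.73(59.5+t) = t, so 0.27·t = 0.73×59.5.
t* = 0.73×59.5/0.27 = 160.9 min.

160.9 min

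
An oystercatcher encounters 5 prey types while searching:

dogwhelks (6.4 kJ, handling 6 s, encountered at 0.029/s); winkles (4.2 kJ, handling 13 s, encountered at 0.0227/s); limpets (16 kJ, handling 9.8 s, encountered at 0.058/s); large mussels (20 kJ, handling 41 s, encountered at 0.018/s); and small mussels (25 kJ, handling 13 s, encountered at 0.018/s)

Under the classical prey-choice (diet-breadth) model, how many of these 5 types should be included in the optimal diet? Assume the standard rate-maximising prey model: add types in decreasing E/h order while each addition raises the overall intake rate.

3

E/h in descending order: small mussels 1.92, limpets 1.63, dogwhelks 1.07, large mussels 0.488, winkles 0.323 kJ/s. The optimal diet is the largest prefix of this list for which every included type satisfies E_i/h_i > R on the types above it.
Rate on top 1: 0.3647. limpets: 1.63 > 0.3647 → include.
Rate on top 2: 0.7645. dogwhelks: 1.07 > 0.7645 → include.
Rate on top 3: 0.7911. large mussels: 0.488 < 0.7911 → exclude; stop.
Optimal diet: small mussels, limpets, dogwhelks — 3 of 5 types.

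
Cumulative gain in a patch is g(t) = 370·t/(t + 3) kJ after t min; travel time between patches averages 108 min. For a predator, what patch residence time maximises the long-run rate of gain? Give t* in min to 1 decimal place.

By the marginal value theorem, leave when the instantaneous gain rate g'(t) equals the habitat-wide average g(t)/(T + t).
g'(t) = 370·3/(t + 3)². Setting 370·3/(t+3)² = 370t/[(t+3)(108+t)] gives 3(108+t) = t(t+3), so t² = 3×108 = 324.
t* = √324 = 18 min.

18.0 min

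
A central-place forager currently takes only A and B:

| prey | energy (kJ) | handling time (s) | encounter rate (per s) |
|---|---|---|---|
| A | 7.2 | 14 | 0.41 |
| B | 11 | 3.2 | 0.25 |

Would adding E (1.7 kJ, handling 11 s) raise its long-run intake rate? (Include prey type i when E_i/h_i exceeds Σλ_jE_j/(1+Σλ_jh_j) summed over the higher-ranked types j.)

Current rate: (0.41×7.2 + 0.25×11)/(1 + 0.41×14 + 0.25×3.2) = 0.7562 kJ/s.
E: E/h = 1.7/11 = 0.1545 kJ/s.
0.1545 < 0.7562, so adding E would lower the average — exclude it.

No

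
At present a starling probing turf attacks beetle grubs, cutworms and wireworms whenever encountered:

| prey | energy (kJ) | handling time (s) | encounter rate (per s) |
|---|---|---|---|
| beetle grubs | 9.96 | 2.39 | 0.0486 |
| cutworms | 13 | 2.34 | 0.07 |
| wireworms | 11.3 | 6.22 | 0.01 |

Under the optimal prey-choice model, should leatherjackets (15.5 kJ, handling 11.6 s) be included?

Current rate: (0.0486×9.96 + 0.07×13 + 0.01×11.3)/(1 + 0.0486×2.39 + 0.07×2.34 + 0.01×6.22) = 1.123 kJ/s.
leatherjackets: E/h = 15.5/11.6 = 1.336 kJ/s.
1.336 > 1.123, so adding leatherjackets raises the average — include it.

Yes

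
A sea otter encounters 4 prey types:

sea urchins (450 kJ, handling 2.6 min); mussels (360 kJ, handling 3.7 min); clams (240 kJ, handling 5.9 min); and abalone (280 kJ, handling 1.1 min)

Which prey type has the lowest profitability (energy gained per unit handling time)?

clams

In descending order of E/h:
abalone: 280/1.1 = 255 kJ/min
sea urchins: 450/2.6 = 173 kJ/min
mussels: 360/3.7 = 97.3 kJ/min
clams: 240/5.9 = 40.7 kJ/min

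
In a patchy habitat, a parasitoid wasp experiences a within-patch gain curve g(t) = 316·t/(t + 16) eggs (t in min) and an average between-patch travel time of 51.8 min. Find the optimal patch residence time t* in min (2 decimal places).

Maximise g(t)/(T+t): set derivative to zero → g'(t)(T+t) = g(t).
g'(t) = 316·16/(t + 16)². Setting 316·16/(t+16)² = 316t/[(t+16)(51.8+t)] gives 16(51.8+t) = t(t+16), so t² = 16×51.8 = 828.8.
t* = √828.8 = 28.79 min.

28.79 min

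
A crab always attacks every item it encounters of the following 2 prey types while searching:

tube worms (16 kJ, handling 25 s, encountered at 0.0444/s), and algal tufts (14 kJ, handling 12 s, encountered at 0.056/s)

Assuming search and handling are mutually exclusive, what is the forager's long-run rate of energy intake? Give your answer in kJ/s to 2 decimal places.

R = Σλ_iE_i / (1 + Σλ_ih_i)
Numerator: 0.0444×16 + 0.056×14 = 1.494
Denominator: 1 + 0.0444×25 + 0.056×12 = 2.782
R = 1.494/2.782 = 0.5372 kJ/s

0.54 kJ/s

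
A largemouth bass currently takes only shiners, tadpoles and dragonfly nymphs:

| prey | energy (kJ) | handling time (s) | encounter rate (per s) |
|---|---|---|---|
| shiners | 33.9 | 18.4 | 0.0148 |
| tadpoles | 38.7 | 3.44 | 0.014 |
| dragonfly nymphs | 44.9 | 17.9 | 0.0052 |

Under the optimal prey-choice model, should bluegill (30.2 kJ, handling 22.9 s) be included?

Intake rate on the current diet: R = (0.0148×33.9 + 0.014×38.7 + 0.0052×44.9) / (1 + 0.0148×18.4 + 0.014×3.44 + 0.0052×17.9) = 1.277/1.414 = 0.9034 kJ/s.
bluegill: E/h = 30.2/22.9 = 1.319 kJ/s.
1.319 > 0.9034, so adding bluegill raises the average — include it.

Yes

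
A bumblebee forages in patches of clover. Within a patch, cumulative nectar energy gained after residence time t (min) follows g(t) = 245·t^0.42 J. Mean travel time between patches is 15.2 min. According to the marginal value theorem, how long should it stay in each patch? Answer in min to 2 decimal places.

11.01 min

Optimal t* satisfies g'(t*) = g(t*)/(T + t*).
g'(t) = 0.42·245·t^-0.58. Setting 0.42·245·t^-0.58 = 245·t^0.42/(15.2+t) gives 0.42(15.2+t) = t, so 0.58·t = 0.42×15.2.
t* = 0.42×15.2/0.58 = 11.01 min.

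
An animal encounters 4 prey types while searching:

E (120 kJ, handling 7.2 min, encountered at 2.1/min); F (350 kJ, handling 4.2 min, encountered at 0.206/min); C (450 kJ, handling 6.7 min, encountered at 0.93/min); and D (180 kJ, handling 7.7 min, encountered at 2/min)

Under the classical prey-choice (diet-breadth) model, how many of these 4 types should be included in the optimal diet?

2

E/h in descending order: F 83.3, C 67.2, D 23.4, E 16.7 kJ/min. The optimal diet is the largest prefix of this list for which every included type satisfies E_i/h_i > R on the types above it.
Rate on top 1: 38.66. C: 67.2 > 38.66 → include.
Rate on top 2: 60.6. D: 23.4 < 60.6 → exclude; stop.
Optimal diet: F, C — 2 of 4 types.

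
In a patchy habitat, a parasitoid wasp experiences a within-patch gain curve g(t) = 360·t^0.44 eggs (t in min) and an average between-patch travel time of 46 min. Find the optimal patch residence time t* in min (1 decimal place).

By the marginal value theorem, leave when the instantaneous gain rate g'(t) equals the habitat-wide average g(t)/(T + t).
g'(t) = 0.44·360·t^-0.56. Setting 0.44·360·t^-0.56 = 360·t^0.44/(46+t) gives 0.44(46+t) = t, so 0.56·t = 0.44×46.
t* = 0.44×46/0.56 = 36.14 min.

36.1 min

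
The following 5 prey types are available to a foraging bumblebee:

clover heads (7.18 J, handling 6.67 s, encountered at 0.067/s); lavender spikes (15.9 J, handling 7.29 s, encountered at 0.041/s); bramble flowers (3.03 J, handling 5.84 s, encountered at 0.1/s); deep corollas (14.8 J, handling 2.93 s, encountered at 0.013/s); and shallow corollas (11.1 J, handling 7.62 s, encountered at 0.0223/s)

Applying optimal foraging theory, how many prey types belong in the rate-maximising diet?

4

Rank by E/h (J/s): deep corollas 5.05, lavender spikes 2.18, shallow corollas 1.46, clover heads 1.08, bramble flowers 0.519. Include each in turn until the next type's E/h falls below the running intake rate.
Rate on top 1: 0.1853. lavender spikes: 2.18 > 0.1853 → include.
Rate on top 2: 0.6315. shallow corollas: 1.46 > 0.6315 → include.
Rate on top 3: 0.7246. clover heads: 1.08 > 0.7246 → include.
Rate on top 4: 0.805. bramble flowers: 0.519 < 0.805 → exclude; stop.
Optimal diet: deep corollas, lavender spikes, shallow corollas, clover heads — 4 of 5 types.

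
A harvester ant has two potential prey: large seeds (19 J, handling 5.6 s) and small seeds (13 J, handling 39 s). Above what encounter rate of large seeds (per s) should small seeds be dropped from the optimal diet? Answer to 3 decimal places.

0.019 per s

The zero-one rule: include small seeds iff E₂/h₂ > λE₁/(1+λh₁). Equality gives the switch point.
λE₁h₂ = E₂ + λE₂h₁ ⇒ λ = E₂/(E₁h₂ − E₂h₁) = 13/(741 − 72.8) = 0.01946 per s.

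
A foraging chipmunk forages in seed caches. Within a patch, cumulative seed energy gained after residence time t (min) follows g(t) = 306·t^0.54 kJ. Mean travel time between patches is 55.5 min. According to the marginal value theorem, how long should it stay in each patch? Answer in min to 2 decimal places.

65.15 min

Maximise g(t)/(T+t): set derivative to zero → g'(t)(T+t) = g(t).
g'(t) = 0.54·306·t^-0.46. Setting 0.54·306·t^-0.46 = 306·t^0.54/(55.5+t) gives 0.54(55.5+t) = t, so 0.46·t = 0.54×55.5.
t* = 0.54×55.5/0.46 = 65.15 min.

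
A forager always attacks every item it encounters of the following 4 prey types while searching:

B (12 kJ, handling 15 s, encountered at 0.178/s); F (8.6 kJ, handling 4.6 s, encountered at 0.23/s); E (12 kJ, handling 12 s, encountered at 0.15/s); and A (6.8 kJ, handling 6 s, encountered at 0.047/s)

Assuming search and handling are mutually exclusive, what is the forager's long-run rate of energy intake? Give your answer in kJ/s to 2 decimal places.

R = (0.178×12 + 0.23×8.6 + 0.15×12 + 0.047×6.8) / (1 + 0.178×15 + 0.23×4.6 + 0.15×12 + 0.047×6) = 6.234/6.81 = 0.9154 kJ/s.

0.92 kJ/s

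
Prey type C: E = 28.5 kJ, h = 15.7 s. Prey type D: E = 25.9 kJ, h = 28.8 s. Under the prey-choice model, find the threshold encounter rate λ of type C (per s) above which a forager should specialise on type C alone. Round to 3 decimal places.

The zero-one rule: include type D iff E₂/h₂ > λE₁/(1+λh₁). Equality gives the switch point.
λE₁h₂ = E₂ + λE₂h₁ ⇒ λ = E₂/(E₁h₂ − E₂h₁) = 25.9/(820.8 − 406.6) = 0.06253 per s.

0.063 per s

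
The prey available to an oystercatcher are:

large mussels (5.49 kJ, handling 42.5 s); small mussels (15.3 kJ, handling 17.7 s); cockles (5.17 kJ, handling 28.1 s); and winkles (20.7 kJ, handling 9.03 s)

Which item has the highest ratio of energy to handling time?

winkles

In descending order of E/h:
winkles: 20.7/9.03 = 2.29 kJ/s
small mussels: 15.3/17.7 = 0.864 kJ/s
cockles: 5.17/28.1 = 0.184 kJ/s
large mussels: 5.49/42.5 = 0.129 kJ/s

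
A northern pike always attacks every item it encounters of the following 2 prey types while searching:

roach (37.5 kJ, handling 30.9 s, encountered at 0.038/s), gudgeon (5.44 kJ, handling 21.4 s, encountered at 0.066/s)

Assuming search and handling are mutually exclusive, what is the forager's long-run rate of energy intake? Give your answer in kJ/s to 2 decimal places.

0.50 kJ/s

R = (0.038×37.5 + 0.066×5.44) / (1 + 0.038×30.9 + 0.066×21.4) = 1.784/3.587 = 0.4974 kJ/s.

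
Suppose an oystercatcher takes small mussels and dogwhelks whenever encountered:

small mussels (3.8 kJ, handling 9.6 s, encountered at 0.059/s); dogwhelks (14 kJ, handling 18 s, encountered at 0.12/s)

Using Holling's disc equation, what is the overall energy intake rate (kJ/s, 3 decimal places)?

R = Σλ_iE_i / (1 + Σλ_ih_i)
Numerator: 0.059×3.8 + 0.12×14 = 1.904
Denominator: 1 + 0.059×9.6 + 0.12×18 = 3.726
R = 1.904/3.726 = 0.511 kJ/s

0.511 kJ/s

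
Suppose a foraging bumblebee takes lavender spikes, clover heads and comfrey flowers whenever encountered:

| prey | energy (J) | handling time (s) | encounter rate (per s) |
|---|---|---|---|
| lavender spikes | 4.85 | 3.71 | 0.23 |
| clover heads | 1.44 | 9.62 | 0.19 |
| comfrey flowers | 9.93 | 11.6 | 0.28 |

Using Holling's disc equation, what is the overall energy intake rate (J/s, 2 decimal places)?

R = Σλ_iE_i / (1 + Σλ_ih_i)
Numerator: 0.23×4.85 + 0.19×1.44 + 0.28×9.93 = 4.17
Denominator: 1 + 0.23×3.71 + 0.19×9.62 + 0.28×11.6 = 6.929
R = 4.17/6.929 = 0.6017 J/s

0.60 J/s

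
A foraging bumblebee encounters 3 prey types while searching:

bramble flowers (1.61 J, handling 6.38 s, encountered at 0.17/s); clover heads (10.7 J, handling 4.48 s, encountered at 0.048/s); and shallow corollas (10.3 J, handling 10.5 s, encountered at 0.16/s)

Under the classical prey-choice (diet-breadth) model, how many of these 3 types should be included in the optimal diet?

2

E/h in descending order: clover heads 2.39, shallow corollas 0.981, bramble flowers 0.252 J/s. The optimal diet is the largest prefix of this list for which every included type satisfies E_i/h_i > R on the types above it.
Rate on top 1: 0.4227. shallow corollas: 0.981 > 0.4227 → include.
Rate on top 2: 0.7467. bramble flowers: 0.252 < 0.7467 → exclude; stop.
Optimal diet: clover heads, shallow corollas — 2 of 3 types.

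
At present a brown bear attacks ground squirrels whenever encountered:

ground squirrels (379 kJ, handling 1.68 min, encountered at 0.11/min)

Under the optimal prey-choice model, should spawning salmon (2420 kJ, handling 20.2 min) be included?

On ground squirrels alone, R = ΣλE/(1+Σλh) = 41.69/1.185 = 35.19 kJ/min.
spawning salmon: E/h = 2420/20.2 = 119.8 kJ/min.
Since 119.8 > R, including spawning salmon increases the long-run rate.

Yes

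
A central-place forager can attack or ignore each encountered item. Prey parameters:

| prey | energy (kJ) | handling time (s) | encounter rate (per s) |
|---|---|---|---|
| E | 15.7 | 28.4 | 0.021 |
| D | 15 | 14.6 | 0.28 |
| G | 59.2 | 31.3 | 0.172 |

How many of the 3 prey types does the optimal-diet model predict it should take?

Profitabilities (E/h, kJ/s): G 1.89, D 1.03, E 0.553. Add prey in this order while the next type's profitability exceeds the intake rate on those already taken.
Rate on top 1: 1.595. D: 1.03 < 1.595 → exclude; stop.
Optimal diet: G — 1 of 3 types.

1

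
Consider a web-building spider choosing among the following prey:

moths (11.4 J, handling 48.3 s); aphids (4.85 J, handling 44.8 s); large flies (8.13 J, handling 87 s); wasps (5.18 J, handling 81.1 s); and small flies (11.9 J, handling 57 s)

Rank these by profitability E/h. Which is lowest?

In descending order of E/h:
moths: 11.4/48.3 = 0.236 J/s
small flies: 11.9/57 = 0.209 J/s
aphids: 4.85/44.8 = 0.108 J/s
large flies: 8.13/87 = 0.0934 J/s
wasps: 5.18/81.1 = 0.0639 J/s

wasps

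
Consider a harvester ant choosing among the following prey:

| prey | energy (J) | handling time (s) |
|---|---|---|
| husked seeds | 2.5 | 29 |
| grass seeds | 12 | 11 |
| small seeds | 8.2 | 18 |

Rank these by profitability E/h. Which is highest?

In descending order of E/h:
grass seeds: 12/11 = 1.09 J/s
small seeds: 8.2/18 = 0.456 J/s
husked seeds: 2.5/29 = 0.0862 J/s

grass seeds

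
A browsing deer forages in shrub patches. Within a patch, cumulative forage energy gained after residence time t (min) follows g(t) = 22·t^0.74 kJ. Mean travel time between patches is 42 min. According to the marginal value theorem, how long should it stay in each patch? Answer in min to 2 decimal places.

119.54 min

By the marginal value theorem, leave when the instantaneous gain rate g'(t) equals the habitat-wide average g(t)/(T + t).
g'(t) = 0.74·22·t^-0.26. Setting 0.74·22·t^-0.26 = 22·t^0.74/(42+t) gives 0.74(42+t) = t, so 0.26·t = 0.74×42.
t* = 0.74×42/0.26 = 119.5 min.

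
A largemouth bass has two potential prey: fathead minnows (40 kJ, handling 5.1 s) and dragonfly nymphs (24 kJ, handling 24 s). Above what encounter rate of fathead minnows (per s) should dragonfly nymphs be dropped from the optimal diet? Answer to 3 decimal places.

The zero-one rule: include dragonfly nymphs iff E₂/h₂ > λE₁/(1+λh₁). Equality gives the switch point.
λE₁h₂ = E₂ + λE₂h₁ ⇒ λ = E₂/(E₁h₂ − E₂h₁) = 24/(960 − 122.4) = 0.02865 per s.

0.029 per s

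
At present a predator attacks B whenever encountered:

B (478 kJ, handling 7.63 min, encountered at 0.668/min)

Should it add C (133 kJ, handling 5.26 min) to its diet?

Current rate: (0.668×478)/(1 + 0.668×7.63) = 52.37 kJ/min.
Profitability of C: 133/5.26 = 25.29 kJ/min.
25.29 < 52.37, so adding C would lower the average — exclude it.

No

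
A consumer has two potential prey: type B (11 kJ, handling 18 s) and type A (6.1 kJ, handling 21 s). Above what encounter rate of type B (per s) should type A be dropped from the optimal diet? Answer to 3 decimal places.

0.050 per s

At the threshold, the rate on type B alone equals the profitability of type A: λ·11/(1 + λ·18) = 6.1/21 = 0.2905.
Rearranging, λ(11 − 0.2905×18) = 0.2905, so λ = 0.2905/5.771 = 0.05033 per s.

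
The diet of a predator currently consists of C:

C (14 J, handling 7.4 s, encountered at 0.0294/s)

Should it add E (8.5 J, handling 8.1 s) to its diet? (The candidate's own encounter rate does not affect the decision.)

Yes

Intake rate on the current diet: R = (0.0294×14) / (1 + 0.0294×7.4) = 0.4116/1.218 = 0.3381 J/s.
E: E/h = 8.5/8.1 = 1.049 J/s.
1.049 > 0.3381, so adding E raises the average — include it.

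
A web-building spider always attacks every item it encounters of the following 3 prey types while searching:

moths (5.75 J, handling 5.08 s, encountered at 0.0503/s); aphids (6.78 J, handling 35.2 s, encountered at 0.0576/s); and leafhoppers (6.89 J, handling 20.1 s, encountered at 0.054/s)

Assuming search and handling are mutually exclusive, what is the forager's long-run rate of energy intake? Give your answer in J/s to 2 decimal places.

R = (0.0503×5.75 + 0.0576×6.78 + 0.054×6.89) / (1 + 0.0503×5.08 + 0.0576×35.2 + 0.054×20.1) = 1.052/4.368 = 0.2408 J/s.

0.24 J/s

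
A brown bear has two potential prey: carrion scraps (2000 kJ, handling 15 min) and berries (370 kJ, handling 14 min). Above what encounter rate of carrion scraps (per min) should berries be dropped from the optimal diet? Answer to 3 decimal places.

The zero-one rule: include berries iff E₂/h₂ > λE₁/(1+λh₁). Equality gives the switch point.
λE₁h₂ = E₂ + λE₂h₁ ⇒ λ = E₂/(E₁h₂ − E₂h₁) = 370/(2.8e+04 − 5550) = 0.01648 per min.

0.016 per min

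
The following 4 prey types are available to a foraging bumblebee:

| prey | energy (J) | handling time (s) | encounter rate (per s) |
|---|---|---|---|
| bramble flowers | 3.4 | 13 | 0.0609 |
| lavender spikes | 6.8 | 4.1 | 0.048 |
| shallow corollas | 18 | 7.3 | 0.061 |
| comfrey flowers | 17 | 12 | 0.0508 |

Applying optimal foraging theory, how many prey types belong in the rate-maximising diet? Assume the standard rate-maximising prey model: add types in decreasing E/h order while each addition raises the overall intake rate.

3

E/h in descending order: shallow corollas 2.47, lavender spikes 1.66, comfrey flowers 1.42, bramble flowers 0.262 J/s. The optimal diet is the largest prefix of this list for which every included type satisfies E_i/h_i > R on the types above it.
Rate on top 1: 0.7597. lavender spikes: 1.66 > 0.7597 → include.
Rate on top 2: 0.8674. comfrey flowers: 1.42 > 0.8674 → include.
Rate on top 3: 1.016. bramble flowers: 0.262 < 1.016 → exclude; stop.
Optimal diet: shallow corollas, lavender spikes, comfrey flowers — 3 of 4 types.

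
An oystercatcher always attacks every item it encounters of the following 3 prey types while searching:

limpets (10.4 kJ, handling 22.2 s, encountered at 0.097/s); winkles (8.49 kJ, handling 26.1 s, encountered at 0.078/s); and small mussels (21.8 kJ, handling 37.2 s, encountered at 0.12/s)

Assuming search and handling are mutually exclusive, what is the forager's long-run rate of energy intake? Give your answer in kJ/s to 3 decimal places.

R = (0.097×10.4 + 0.078×8.49 + 0.12×21.8) / (1 + 0.097×22.2 + 0.078×26.1 + 0.12×37.2) = 4.287/9.653 = 0.4441 kJ/s.

0.444 kJ/s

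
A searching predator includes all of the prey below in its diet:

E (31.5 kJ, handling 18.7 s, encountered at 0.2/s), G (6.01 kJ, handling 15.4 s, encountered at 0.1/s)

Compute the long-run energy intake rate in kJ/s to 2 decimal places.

1.10 kJ/s

Energy encountered per unit search time: 0.2×31.5 + 0.1×6.01 = 6.901 kJ/s.
Handling time per unit search time: 0.2×18.7 + 0.1×15.4 = 5.28.
Rate = 6.901/(1 + 5.28) = 1.099 kJ/s.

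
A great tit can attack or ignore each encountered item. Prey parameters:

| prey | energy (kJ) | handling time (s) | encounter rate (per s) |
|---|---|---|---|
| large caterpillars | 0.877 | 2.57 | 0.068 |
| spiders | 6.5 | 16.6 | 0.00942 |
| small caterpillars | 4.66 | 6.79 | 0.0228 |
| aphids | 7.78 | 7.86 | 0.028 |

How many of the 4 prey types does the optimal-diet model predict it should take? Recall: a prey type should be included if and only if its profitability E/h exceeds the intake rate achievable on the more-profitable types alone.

E/h in descending order: aphids 0.99, small caterpillars 0.686, spiders 0.392, large caterpillars 0.341 kJ/s. The optimal diet is the largest prefix of this list for which every included type satisfies E_i/h_i > R on the types above it.
Rate on top 1: 0.1785. small caterpillars: 0.686 > 0.1785 → include.
Rate on top 2: 0.2357. spiders: 0.392 > 0.2357 → include.
Rate on top 3: 0.2516. large caterpillars: 0.341 > 0.2516 → include.
Optimal diet: aphids, small caterpillars, spiders, large caterpillars — 4 of 4 types.

4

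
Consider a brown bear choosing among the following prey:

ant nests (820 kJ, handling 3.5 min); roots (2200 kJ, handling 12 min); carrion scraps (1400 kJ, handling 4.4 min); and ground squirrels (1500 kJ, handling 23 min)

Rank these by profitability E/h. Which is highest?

carrion scraps

Profitability E/h (kJ/min): ant nests = 820/3.5 = 234, roots = 2200/12 = 183, carrion scraps = 1400/4.4 = 318, ground squirrels = 1500/23 = 65.2.
Ranked: carrion scraps > ant nests > roots > ground squirrels.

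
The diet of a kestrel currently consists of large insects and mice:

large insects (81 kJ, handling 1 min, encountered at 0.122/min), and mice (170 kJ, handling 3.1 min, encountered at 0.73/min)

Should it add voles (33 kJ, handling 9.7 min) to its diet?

No

Current rate: (0.122×81 + 0.73×170)/(1 + 0.122×1 + 0.73×3.1) = 39.58 kJ/min.
voles: E/h = 33/9.7 = 3.402 kJ/min.
Since 3.402 < R, time spent handling voles is better spent searching.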